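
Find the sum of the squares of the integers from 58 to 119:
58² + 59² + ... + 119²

Use ∑_{k=1}^{n} k² = n(n+1)(2n+1)/6, then subtract the first 57 terms.
∑_{k=1}^{119} k² = 119×120×239/6 = 568820
∑_{k=1}^{57} k² = 57×58×115/6 = 63365
∑_{k=58}^{119} k² = 568820 - 63365 = 505455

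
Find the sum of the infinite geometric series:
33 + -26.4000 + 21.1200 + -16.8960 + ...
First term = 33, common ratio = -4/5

For |r| < 1, S = a / (1 - r)
S = 33 / (1 - (-4/5))
S = 33 / (9/5)
S = 55/3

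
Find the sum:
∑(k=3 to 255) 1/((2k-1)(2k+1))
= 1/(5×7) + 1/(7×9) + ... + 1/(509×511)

Partial fractions: 1/((2k-1)(2k+1)) = (1/2)[1/(2k-1) - 1/(2k+1)]
The series telescopes:
= (1/2)[1/5 - 1/511]
= 253/2555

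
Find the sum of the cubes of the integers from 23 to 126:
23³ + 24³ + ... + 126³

Use ∑_{k=1}^{n} k³ = [n(n+1)/2]², then subtract the first 22 terms.
∑_{k=1}^{126} k³ = [126×127/2]² = 8001² = 64016001
∑_{k=1}^{22} k³ = [22×23/2]² = 253² = 64009
∑_{k=23}^{126} k³ = 64016001 - 64009 = 63951992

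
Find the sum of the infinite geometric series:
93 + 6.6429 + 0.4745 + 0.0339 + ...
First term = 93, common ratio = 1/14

For |r| < 1, S = a / (1 - r)
S = 93 / (1 - (1/14))
S = 93 / (13/14)
S = 1302/13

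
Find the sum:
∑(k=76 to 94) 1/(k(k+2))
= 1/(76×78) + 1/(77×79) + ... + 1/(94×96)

Partial fractions: 1/(k(k+2)) = (1/2)[1/k - 1/(k+2)]
Telescoping leaves the first two and last two terms:
= (1/2)[1/76 + 1/77 - 1/95 - 1/96]
= 3653/1404480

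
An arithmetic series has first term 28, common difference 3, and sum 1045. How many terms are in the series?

Using S = n/2 × [2a + (n-1)d]
1045 = n/2 × [2(28) + (n-1)(3)]
1045 = n/2 × [56 + 3n - 3]
2090 = n × [53 + 3n]
3n² + (53)n - 2090 = 0
Discriminant: Δ = (53)² - 4(3)(-2090) = 2809 + 25080 = 27889
√Δ = 167
n = [-(53) + √Δ] / (2·3) = (-53 + 167) / 6 = 114 / 6 = 19
(The negative root is discarded since n must be a positive integer.)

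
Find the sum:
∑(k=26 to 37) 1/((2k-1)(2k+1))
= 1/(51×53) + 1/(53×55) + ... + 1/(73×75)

Partial fractions: 1/((2k-1)(2k+1)) = (1/2)[1/(2k-1) - 1/(2k+1)]
The series telescopes:
= (1/2)[1/51 - 1/75]
= 4/1275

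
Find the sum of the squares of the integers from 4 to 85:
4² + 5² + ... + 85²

Use ∑_{k=1}^{n} k² = n(n+1)(2n+1)/6, then subtract the first 3 terms.
∑_{k=1}^{85} k² = 85×86×171/6 = 208335
∑_{k=1}^{3} k² = 3×4×7/6 = 14
∑_{k=4}^{85} k² = 208335 - 14 = 208321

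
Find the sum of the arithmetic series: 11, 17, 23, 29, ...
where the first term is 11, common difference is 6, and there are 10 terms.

Sₙ = n/2 × (first + last)
Last term = a + (n-1)d = 11 + (10-1)×6 = 65
S_10 = 10/2 × (11 + 65)
S_10 = 10/2 × 76 = 380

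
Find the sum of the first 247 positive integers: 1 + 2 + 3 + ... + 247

Formula: ∑k = n(n+1)/2
= 247×248/2
= 61256/2
= 30628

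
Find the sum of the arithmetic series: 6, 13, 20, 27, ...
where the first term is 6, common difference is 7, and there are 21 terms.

Sₙ = n/2 × (first + last)
Last term = a + (n-1)d = 6 + (21-1)×7 = 146
S_21 = 21/2 × (6 + 146)
S_21 = 21/2 × 152 = 1596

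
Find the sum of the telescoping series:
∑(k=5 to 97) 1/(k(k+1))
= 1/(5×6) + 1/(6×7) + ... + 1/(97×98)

Partial fractions: 1/(k(k+1)) = 1/k - 1/(k+1)
The series telescopes:
= (1/5 - 1/6) + (1/6 - 1/7) + ... + (1/97 - 1/98)
= 1/5 - 1/98
= 93/490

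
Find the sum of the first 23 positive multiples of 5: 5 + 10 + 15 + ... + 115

Factor out 5: = 5(1 + 2 + ... + 23) = 5 × n(n+1)/2
= 5 × 23×24/2
= 5 × 276
= 1380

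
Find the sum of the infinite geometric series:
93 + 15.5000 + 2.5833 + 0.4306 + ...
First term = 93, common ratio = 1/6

For |r| < 1, S = a / (1 - r)
S = 93 / (1 - (1/6))
S = 93 / (5/6)
S = 558/5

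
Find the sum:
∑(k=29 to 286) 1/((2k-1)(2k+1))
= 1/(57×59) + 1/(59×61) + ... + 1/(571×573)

Partial fractions: 1/((2k-1)(2k+1)) = (1/2)[1/(2k-1) - 1/(2k+1)]
The series telescopes:
= (1/2)[1/57 - 1/573]
= 86/10887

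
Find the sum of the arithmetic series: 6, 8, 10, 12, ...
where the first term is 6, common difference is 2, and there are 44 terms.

Sₙ = n/2 × (first + last)
Last term = a + (n-1)d = 6 + (44-1)×2 = 92
S_44 = 44/2 × (6 + 92)
S_44 = 44/2 × 98 = 2156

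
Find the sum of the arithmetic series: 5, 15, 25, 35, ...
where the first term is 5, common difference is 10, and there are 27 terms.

Sₙ = n/2 × (first + last)
Last term = a + (n-1)d = 5 + (27-1)×10 = 265
S_27 = 27/2 × (5 + 265)
S_27 = 27/2 × 270 = 3645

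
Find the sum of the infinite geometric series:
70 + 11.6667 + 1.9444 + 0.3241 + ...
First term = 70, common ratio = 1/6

For |r| < 1, S = a / (1 - r)
S = 70 / (1 - (1/6))
S = 70 / (5/6)
S = 84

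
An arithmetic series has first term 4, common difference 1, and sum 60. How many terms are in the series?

Using S = n/2 × [2a + (n-1)d]
60 = n/2 × [2(4) + (n-1)(1)]
60 = n/2 × [8 + 1n - 1]
120 = n × [7 + 1n]
1n² + (7)n - 120 = 0
Discriminant: Δ = (7)² - 4(1)(-120) = 49 + 480 = 529
√Δ = 23
n = [-(7) + √Δ] / (2·1) = (-7 + 23) / 2 = 16 / 2 = 8
(The negative root is discarded since n must be a positive integer.)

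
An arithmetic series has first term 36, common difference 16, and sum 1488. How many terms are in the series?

Using S = n/2 × [2a + (n-1)d]
1488 = n/2 × [2(36) + (n-1)(16)]
1488 = n/2 × [72 + 16n - 16]
2976 = n × [56 + 16n]
16n² + (56)n - 2976 = 0
Discriminant: Δ = (56)² - 4(16)(-2976) = 3136 + 190464 = 193600
√Δ = 440
n = [-(56) + √Δ] / (2·16) = (-56 + 440) / 32 = 384 / 32 = 12
(The negative root is discarded since n must be a positive integer.)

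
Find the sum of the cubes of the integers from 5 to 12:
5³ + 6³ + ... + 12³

Use ∑_{k=1}^{n} k³ = [n(n+1)/2]², then subtract the first 4 terms.
∑_{k=1}^{12} k³ = [12×13/2]² = 78² = 6084
∑_{k=1}^{4} k³ = [4×5/2]² = 10² = 100
∑_{k=5}^{12} k³ = 6084 - 100 = 5984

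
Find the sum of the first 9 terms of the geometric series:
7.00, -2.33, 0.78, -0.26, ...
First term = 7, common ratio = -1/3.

Sₙ = a(1 - rⁿ) / (1 - r)
S_9 = 7(1 - (-1/3)^9) / (1 - (-1/3))
S_9 = 7(1 - (-1/19683)) / (4/3)
S_9 = 34447/6561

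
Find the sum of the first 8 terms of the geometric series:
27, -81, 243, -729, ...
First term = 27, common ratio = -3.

Sₙ = a(1 - rⁿ) / (1 - r)
S_8 = 27(1 - (-3)^8) / (1 - (-3))
S_8 = 27(1 - 6561) / (4)
S_8 = -44280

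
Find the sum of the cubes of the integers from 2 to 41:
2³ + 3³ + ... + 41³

Use ∑_{k=1}^{n} k³ = [n(n+1)/2]², then subtract the first 1 terms.
∑_{k=1}^{41} k³ = [41×42/2]² = 861² = 741321
∑_{k=1}^{1} k³ = [1×2/2]² = 1² = 1
∑_{k=2}^{41} k³ = 741321 - 1 = 741320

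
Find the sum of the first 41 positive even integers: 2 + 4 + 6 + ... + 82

Sum of first n even numbers = n(n+1)
= 41×42
= 1722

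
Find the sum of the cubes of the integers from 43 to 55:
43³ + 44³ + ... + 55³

Use ∑_{k=1}^{n} k³ = [n(n+1)/2]², then subtract the first 42 terms.
∑_{k=1}^{55} k³ = [55×56/2]² = 1540² = 2371600
∑_{k=1}^{42} k³ = [42×43/2]² = 903² = 815409
∑_{k=43}^{55} k³ = 2371600 - 815409 = 1556191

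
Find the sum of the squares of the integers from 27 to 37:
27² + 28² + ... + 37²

Use ∑_{k=1}^{n} k² = n(n+1)(2n+1)/6, then subtract the first 26 terms.
∑_{k=1}^{37} k² = 37×38×75/6 = 17575
∑_{k=1}^{26} k² = 26×27×53/6 = 6201
∑_{k=27}^{37} k² = 17575 - 6201 = 11374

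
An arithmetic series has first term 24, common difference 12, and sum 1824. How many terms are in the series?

Using S = n/2 × [2a + (n-1)d]
1824 = n/2 × [2(24) + (n-1)(12)]
1824 = n/2 × [48 + 12n - 12]
3648 = n × [36 + 12n]
12n² + (36)n - 3648 = 0
Discriminant: Δ = (36)² - 4(12)(-3648) = 1296 + 175104 = 176400
√Δ = 420
n = [-(36) + √Δ] / (2·12) = (-36 + 420) / 24 = 384 / 24 = 16
(The negative root is discarded since n must be a positive integer.)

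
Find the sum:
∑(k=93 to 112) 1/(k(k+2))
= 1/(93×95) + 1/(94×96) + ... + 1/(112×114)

Partial fractions: 1/(k(k+2)) = (1/2)[1/k - 1/(k+2)]
Telescoping leaves the first two and last two terms:
= (1/2)[1/93 + 1/94 - 1/113 - 1/114]
= 35375/18769074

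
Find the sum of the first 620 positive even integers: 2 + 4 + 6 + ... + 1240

Sum of first n even numbers = n(n+1)
= 620×621
= 385020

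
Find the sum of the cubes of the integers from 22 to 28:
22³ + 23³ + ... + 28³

Use ∑_{k=1}^{n} k³ = [n(n+1)/2]², then subtract the first 21 terms.
∑_{k=1}^{28} k³ = [28×29/2]² = 406² = 164836
∑_{k=1}^{21} k³ = [21×22/2]² = 231² = 53361
∑_{k=22}^{28} k³ = 164836 - 53361 = 111475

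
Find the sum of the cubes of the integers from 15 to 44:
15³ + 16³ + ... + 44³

Use ∑_{k=1}^{n} k³ = [n(n+1)/2]², then subtract the first 14 terms.
∑_{k=1}^{44} k³ = [44×45/2]² = 990² = 980100
∑_{k=1}^{14} k³ = [14×15/2]² = 105² = 11025
∑_{k=15}^{44} k³ = 980100 - 11025 = 969075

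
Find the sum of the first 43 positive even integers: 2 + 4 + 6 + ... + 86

Sum of first n even numbers = n(n+1)
= 43×44
= 1892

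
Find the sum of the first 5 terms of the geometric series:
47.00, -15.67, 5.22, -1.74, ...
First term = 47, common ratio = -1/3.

Sₙ = a(1 - rⁿ) / (1 - r)
S_5 = 47(1 - (-1/3)^5) / (1 - (-1/3))
S_5 = 47(1 - (-1/243)) / (4/3)
S_5 = 2867/81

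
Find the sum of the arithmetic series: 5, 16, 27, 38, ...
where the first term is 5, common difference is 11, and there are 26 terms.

Sₙ = n/2 × (first + last)
Last term = a + (n-1)d = 5 + (26-1)×11 = 280
S_26 = 26/2 × (5 + 280)
S_26 = 26/2 × 285 = 3705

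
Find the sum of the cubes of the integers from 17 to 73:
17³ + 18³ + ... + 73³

Use ∑_{k=1}^{n} k³ = [n(n+1)/2]², then subtract the first 16 terms.
∑_{k=1}^{73} k³ = [73×74/2]² = 2701² = 7295401
∑_{k=1}^{16} k³ = [16×17/2]² = 136² = 18496
∑_{k=17}^{73} k³ = 7295401 - 18496 = 7276905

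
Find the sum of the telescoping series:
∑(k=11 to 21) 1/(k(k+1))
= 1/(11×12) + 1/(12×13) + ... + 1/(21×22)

Partial fractions: 1/(k(k+1)) = 1/k - 1/(k+1)
The series telescopes:
= (1/11 - 1/12) + (1/12 - 1/13) + ... + (1/21 - 1/22)
= 1/11 - 1/22
= 1/22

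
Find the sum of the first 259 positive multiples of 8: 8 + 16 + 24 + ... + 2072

Factor out 8: = 8(1 + 2 + ... + 259) = 8 × n(n+1)/2
= 8 × 259×260/2
= 8 × 33670
= 269360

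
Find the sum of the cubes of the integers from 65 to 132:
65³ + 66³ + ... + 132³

Use ∑_{k=1}^{n} k³ = [n(n+1)/2]², then subtract the first 64 terms.
∑_{k=1}^{132} k³ = [132×133/2]² = 8778² = 77053284
∑_{k=1}^{64} k³ = [64×65/2]² = 2080² = 4326400
∑_{k=65}^{132} k³ = 77053284 - 4326400 = 72726884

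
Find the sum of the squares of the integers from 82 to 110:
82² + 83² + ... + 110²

Use ∑_{k=1}^{n} k² = n(n+1)(2n+1)/6, then subtract the first 81 terms.
∑_{k=1}^{110} k² = 110×111×221/6 = 449735
∑_{k=1}^{81} k² = 81×82×163/6 = 180441
∑_{k=82}^{110} k² = 449735 - 180441 = 269294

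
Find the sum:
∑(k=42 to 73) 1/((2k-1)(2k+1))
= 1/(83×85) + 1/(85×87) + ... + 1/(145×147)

Partial fractions: 1/((2k-1)(2k+1)) = (1/2)[1/(2k-1) - 1/(2k+1)]
The series telescopes:
= (1/2)[1/83 - 1/147]
= 32/12201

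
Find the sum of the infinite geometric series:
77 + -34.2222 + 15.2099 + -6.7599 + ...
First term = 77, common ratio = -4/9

For |r| < 1, S = a / (1 - r)
S = 77 / (1 - (-4/9))
S = 77 / (13/9)
S = 693/13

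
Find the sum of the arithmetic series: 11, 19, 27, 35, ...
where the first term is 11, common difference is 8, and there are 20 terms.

Sₙ = n/2 × (first + last)
Last term = a + (n-1)d = 11 + (20-1)×8 = 163
S_20 = 20/2 × (11 + 163)
S_20 = 20/2 × 174 = 1740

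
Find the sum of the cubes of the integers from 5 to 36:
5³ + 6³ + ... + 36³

Use ∑_{k=1}^{n} k³ = [n(n+1)/2]², then subtract the first 4 terms.
∑_{k=1}^{36} k³ = [36×37/2]² = 666² = 443556
∑_{k=1}^{4} k³ = [4×5/2]² = 10² = 100
∑_{k=5}^{36} k³ = 443556 - 100 = 443456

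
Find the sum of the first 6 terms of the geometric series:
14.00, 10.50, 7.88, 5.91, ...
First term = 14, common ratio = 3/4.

Sₙ = a(1 - rⁿ) / (1 - r)
S_6 = 14(1 - (3/4)^6) / (1 - (3/4))
S_6 = 14(1 - (729/4096)) / (1/4)
S_6 = 23569/512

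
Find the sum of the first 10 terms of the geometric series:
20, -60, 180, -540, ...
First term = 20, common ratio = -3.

Sₙ = a(1 - rⁿ) / (1 - r)
S_10 = 20(1 - (-3)^10) / (1 - (-3))
S_10 = 20(1 - 59049) / (4)
S_10 = -295240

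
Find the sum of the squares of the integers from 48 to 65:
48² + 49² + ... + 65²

Use ∑_{k=1}^{n} k² = n(n+1)(2n+1)/6, then subtract the first 47 terms.
∑_{k=1}^{65} k² = 65×66×131/6 = 93665
∑_{k=1}^{47} k² = 47×48×95/6 = 35720
∑_{k=48}^{65} k² = 93665 - 35720 = 57945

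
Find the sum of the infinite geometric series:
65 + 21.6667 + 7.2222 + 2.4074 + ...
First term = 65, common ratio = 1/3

For |r| < 1, S = a / (1 - r)
S = 65 / (1 - (1/3))
S = 65 / (2/3)
S = 195/2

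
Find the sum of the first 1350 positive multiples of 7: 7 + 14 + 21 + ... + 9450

Factor out 7: = 7(1 + 2 + ... + 1350) = 7 × n(n+1)/2
= 7 × 1350×1351/2
= 7 × 911925
= 6383475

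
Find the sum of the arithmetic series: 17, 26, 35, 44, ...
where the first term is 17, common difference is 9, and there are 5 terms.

Sₙ = n/2 × (first + last)
Last term = a + (n-1)d = 17 + (5-1)×9 = 53
S_5 = 5/2 × (17 + 53)
S_5 = 5/2 × 70 = 175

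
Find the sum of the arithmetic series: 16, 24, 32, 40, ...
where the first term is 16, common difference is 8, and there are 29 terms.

Sₙ = n/2 × (first + last)
Last term = a + (n-1)d = 16 + (29-1)×8 = 240
S_29 = 29/2 × (16 + 240)
S_29 = 29/2 × 256 = 3712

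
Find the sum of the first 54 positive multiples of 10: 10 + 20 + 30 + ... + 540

Factor out 10: = 10(1 + 2 + ... + 54) = 10 × n(n+1)/2
= 10 × 54×55/2
= 10 × 1485
= 14850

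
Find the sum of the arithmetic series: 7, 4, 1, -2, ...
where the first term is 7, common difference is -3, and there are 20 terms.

Sₙ = n/2 × (first + last)
Last term = a + (n-1)d = 7 + (20-1)×(-3) = -50
S_20 = 20/2 × (7 + (-50))
S_20 = 20/2 × (-43) = -430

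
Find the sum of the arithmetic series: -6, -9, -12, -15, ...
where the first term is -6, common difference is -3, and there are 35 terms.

Sₙ = n/2 × (first + last)
Last term = a + (n-1)d = -6 + (35-1)×(-3) = -108
S_35 = 35/2 × (-6 + (-108))
S_35 = 35/2 × (-114) = -1995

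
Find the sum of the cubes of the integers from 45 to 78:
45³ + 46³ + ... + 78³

Use ∑_{k=1}^{n} k³ = [n(n+1)/2]², then subtract the first 44 terms.
∑_{k=1}^{78} k³ = [78×79/2]² = 3081² = 9492561
∑_{k=1}^{44} k³ = [44×45/2]² = 990² = 980100
∑_{k=45}^{78} k³ = 9492561 - 980100 = 8512461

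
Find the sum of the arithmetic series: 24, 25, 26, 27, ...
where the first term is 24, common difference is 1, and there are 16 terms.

Sₙ = n/2 × (first + last)
Last term = a + (n-1)d = 24 + (16-1)×1 = 39
S_16 = 16/2 × (24 + 39)
S_16 = 16/2 × 63 = 504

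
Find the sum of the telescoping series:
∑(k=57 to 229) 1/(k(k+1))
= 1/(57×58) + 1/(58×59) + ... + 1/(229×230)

Partial fractions: 1/(k(k+1)) = 1/k - 1/(k+1)
The series telescopes:
= (1/57 - 1/58) + (1/58 - 1/59) + ... + (1/229 - 1/230)
= 1/57 - 1/230
= 173/13110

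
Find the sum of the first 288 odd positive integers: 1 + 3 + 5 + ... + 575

Sum of first n odd numbers = n²
= 288²
= 82944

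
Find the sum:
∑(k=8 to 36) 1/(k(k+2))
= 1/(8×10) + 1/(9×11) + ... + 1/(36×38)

Partial fractions: 1/(k(k+2)) = (1/2)[1/k - 1/(k+2)]
Telescoping leaves the first two and last two terms:
= (1/2)[1/8 + 1/9 - 1/37 - 1/38]
= 9251/101232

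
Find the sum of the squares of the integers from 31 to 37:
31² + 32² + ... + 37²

Use ∑_{k=1}^{n} k² = n(n+1)(2n+1)/6, then subtract the first 30 terms.
∑_{k=1}^{37} k² = 37×38×75/6 = 17575
∑_{k=1}^{30} k² = 30×31×61/6 = 9455
∑_{k=31}^{37} k² = 17575 - 9455 = 8120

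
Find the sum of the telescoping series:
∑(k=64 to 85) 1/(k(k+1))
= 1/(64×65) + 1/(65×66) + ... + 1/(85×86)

Partial fractions: 1/(k(k+1)) = 1/k - 1/(k+1)
The series telescopes:
= (1/64 - 1/65) + (1/65 - 1/66) + ... + (1/85 - 1/86)
= 1/64 - 1/86
= 11/2752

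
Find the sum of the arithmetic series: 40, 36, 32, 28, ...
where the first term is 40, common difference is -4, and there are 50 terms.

Sₙ = n/2 × (first + last)
Last term = a + (n-1)d = 40 + (50-1)×(-4) = -156
S_50 = 50/2 × (40 + (-156))
S_50 = 50/2 × (-116) = -2900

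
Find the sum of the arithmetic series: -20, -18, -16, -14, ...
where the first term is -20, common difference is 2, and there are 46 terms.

Sₙ = n/2 × (first + last)
Last term = a + (n-1)d = -20 + (46-1)×2 = 70
S_46 = 46/2 × (-20 + 70)
S_46 = 46/2 × 50 = 1150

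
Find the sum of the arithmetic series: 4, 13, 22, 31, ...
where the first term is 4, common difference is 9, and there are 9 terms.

Sₙ = n/2 × (first + last)
Last term = a + (n-1)d = 4 + (9-1)×9 = 76
S_9 = 9/2 × (4 + 76)
S_9 = 9/2 × 80 = 360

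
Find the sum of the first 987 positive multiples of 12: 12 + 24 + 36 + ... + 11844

Factor out 12: = 12(1 + 2 + ... + 987) = 12 × n(n+1)/2
= 12 × 987×988/2
= 12 × 487578
= 5850936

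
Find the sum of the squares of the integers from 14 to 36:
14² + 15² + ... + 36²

Use ∑_{k=1}^{n} k² = n(n+1)(2n+1)/6, then subtract the first 13 terms.
∑_{k=1}^{36} k² = 36×37×73/6 = 16206
∑_{k=1}^{13} k² = 13×14×27/6 = 819
∑_{k=14}^{36} k² = 16206 - 819 = 15387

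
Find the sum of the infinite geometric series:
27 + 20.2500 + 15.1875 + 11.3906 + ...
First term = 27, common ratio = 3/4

For |r| < 1, S = a / (1 - r)
S = 27 / (1 - (3/4))
S = 27 / (1/4)
S = 108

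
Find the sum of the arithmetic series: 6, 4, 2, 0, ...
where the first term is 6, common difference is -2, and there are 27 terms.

Sₙ = n/2 × (first + last)
Last term = a + (n-1)d = 6 + (27-1)×(-2) = -46
S_27 = 27/2 × (6 + (-46))
S_27 = 27/2 × (-40) = -540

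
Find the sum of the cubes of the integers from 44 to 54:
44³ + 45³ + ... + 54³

Use ∑_{k=1}^{n} k³ = [n(n+1)/2]², then subtract the first 43 terms.
∑_{k=1}^{54} k³ = [54×55/2]² = 1485² = 2205225
∑_{k=1}^{43} k³ = [43×44/2]² = 946² = 894916
∑_{k=44}^{54} k³ = 2205225 - 894916 = 1310309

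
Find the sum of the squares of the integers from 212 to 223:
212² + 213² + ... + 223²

Use ∑_{k=1}^{n} k² = n(n+1)(2n+1)/6, then subtract the first 211 terms.
∑_{k=1}^{223} k² = 223×224×447/6 = 3721424
∑_{k=1}^{211} k² = 211×212×423/6 = 3153606
∑_{k=212}^{223} k² = 3721424 - 3153606 = 567818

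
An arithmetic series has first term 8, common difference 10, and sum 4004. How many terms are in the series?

Using S = n/2 × [2a + (n-1)d]
4004 = n/2 × [2(8) + (n-1)(10)]
4004 = n/2 × [16 + 10n - 10]
8008 = n × [6 + 10n]
10n² + (6)n - 8008 = 0
Discriminant: Δ = (6)² - 4(10)(-8008) = 36 + 320320 = 320356
√Δ = 566
n = [-(6) + √Δ] / (2·10) = (-6 + 566) / 20 = 560 / 20 = 28
(The negative root is discarded since n must be a positive integer.)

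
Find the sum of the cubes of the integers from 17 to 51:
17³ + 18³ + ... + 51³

Use ∑_{k=1}^{n} k³ = [n(n+1)/2]², then subtract the first 16 terms.
∑_{k=1}^{51} k³ = [51×52/2]² = 1326² = 1758276
∑_{k=1}^{16} k³ = [16×17/2]² = 136² = 18496
∑_{k=17}^{51} k³ = 1758276 - 18496 = 1739780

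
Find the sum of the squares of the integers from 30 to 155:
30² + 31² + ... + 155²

Use ∑_{k=1}^{n} k² = n(n+1)(2n+1)/6, then subtract the first 29 terms.
∑_{k=1}^{155} k² = 155×156×311/6 = 1253330
∑_{k=1}^{29} k² = 29×30×59/6 = 8555
∑_{k=30}^{155} k² = 1253330 - 8555 = 1244775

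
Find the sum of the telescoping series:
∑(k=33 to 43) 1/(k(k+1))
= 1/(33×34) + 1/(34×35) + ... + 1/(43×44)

Partial fractions: 1/(k(k+1)) = 1/k - 1/(k+1)
The series telescopes:
= (1/33 - 1/34) + (1/34 - 1/35) + ... + (1/43 - 1/44)
= 1/33 - 1/44
= 1/132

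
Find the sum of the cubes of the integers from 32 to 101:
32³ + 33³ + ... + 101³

Use ∑_{k=1}^{n} k³ = [n(n+1)/2]², then subtract the first 31 terms.
∑_{k=1}^{101} k³ = [101×102/2]² = 5151² = 26532801
∑_{k=1}^{31} k³ = [31×32/2]² = 496² = 246016
∑_{k=32}^{101} k³ = 26532801 - 246016 = 26286785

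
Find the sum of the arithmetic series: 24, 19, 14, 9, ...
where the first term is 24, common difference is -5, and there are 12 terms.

Sₙ = n/2 × (first + last)
Last term = a + (n-1)d = 24 + (12-1)×(-5) = -31
S_12 = 12/2 × (24 + (-31))
S_12 = 12/2 × (-7) = -42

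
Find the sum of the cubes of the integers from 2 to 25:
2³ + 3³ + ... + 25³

Use ∑_{k=1}^{n} k³ = [n(n+1)/2]², then subtract the first 1 terms.
∑_{k=1}^{25} k³ = [25×26/2]² = 325² = 105625
∑_{k=1}^{1} k³ = [1×2/2]² = 1² = 1
∑_{k=2}^{25} k³ = 105625 - 1 = 105624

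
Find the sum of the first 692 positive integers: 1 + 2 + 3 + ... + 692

Formula: ∑k = n(n+1)/2
= 692×693/2
= 479556/2
= 239778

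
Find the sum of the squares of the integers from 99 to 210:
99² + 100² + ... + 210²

Use ∑_{k=1}^{n} k² = n(n+1)(2n+1)/6, then subtract the first 98 terms.
∑_{k=1}^{210} k² = 210×211×421/6 = 3109085
∑_{k=1}^{98} k² = 98×99×197/6 = 318549
∑_{k=99}^{210} k² = 3109085 - 318549 = 2790536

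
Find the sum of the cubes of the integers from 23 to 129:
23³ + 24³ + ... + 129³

Use ∑_{k=1}^{n} k³ = [n(n+1)/2]², then subtract the first 22 terms.
∑_{k=1}^{129} k³ = [129×130/2]² = 8385² = 70308225
∑_{k=1}^{22} k³ = [22×23/2]² = 253² = 64009
∑_{k=23}^{129} k³ = 70308225 - 64009 = 70244216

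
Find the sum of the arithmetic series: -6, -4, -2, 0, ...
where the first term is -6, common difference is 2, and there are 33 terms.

Sₙ = n/2 × (first + last)
Last term = a + (n-1)d = -6 + (33-1)×2 = 58
S_33 = 33/2 × (-6 + 58)
S_33 = 33/2 × 52 = 858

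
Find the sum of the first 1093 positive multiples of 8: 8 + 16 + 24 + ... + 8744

Factor out 8: = 8(1 + 2 + ... + 1093) = 8 × n(n+1)/2
= 8 × 1093×1094/2
= 8 × 597871
= 4782968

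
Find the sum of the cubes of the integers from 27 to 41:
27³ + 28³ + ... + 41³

Use ∑_{k=1}^{n} k³ = [n(n+1)/2]², then subtract the first 26 terms.
∑_{k=1}^{41} k³ = [41×42/2]² = 861² = 741321
∑_{k=1}^{26} k³ = [26×27/2]² = 351² = 123201
∑_{k=27}^{41} k³ = 741321 - 123201 = 618120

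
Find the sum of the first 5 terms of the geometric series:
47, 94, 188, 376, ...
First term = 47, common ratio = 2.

Sₙ = a(1 - rⁿ) / (1 - r)
S_5 = 47(1 - 2^5) / (1 - 2)
S_5 = 47(1 - 32) / (-1)
S_5 = 1457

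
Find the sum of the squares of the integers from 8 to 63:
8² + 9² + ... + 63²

Use ∑_{k=1}^{n} k² = n(n+1)(2n+1)/6, then subtract the first 7 terms.
∑_{k=1}^{63} k² = 63×64×127/6 = 85344
∑_{k=1}^{7} k² = 7×8×15/6 = 140
∑_{k=8}^{63} k² = 85344 - 140 = 85204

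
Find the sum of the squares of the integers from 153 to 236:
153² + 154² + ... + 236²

Use ∑_{k=1}^{n} k² = n(n+1)(2n+1)/6, then subtract the first 152 terms.
∑_{k=1}^{236} k² = 236×237×473/6 = 4409306
∑_{k=1}^{152} k² = 152×153×305/6 = 1182180
∑_{k=153}^{236} k² = 4409306 - 1182180 = 3227126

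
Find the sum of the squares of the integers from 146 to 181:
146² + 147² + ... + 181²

Use ∑_{k=1}^{n} k² = n(n+1)(2n+1)/6, then subtract the first 145 terms.
∑_{k=1}^{181} k² = 181×182×363/6 = 1992991
∑_{k=1}^{145} k² = 145×146×291/6 = 1026745
∑_{k=146}^{181} k² = 1992991 - 1026745 = 966246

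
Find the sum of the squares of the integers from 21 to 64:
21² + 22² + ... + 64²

Use ∑_{k=1}^{n} k² = n(n+1)(2n+1)/6, then subtract the first 20 terms.
∑_{k=1}^{64} k² = 64×65×129/6 = 89440
∑_{k=1}^{20} k² = 20×21×41/6 = 2870
∑_{k=21}^{64} k² = 89440 - 2870 = 86570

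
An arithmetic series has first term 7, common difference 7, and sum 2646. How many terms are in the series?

Using S = n/2 × [2a + (n-1)d]
2646 = n/2 × [2(7) + (n-1)(7)]
2646 = n/2 × [14 + 7n - 7]
5292 = n × [7 + 7n]
7n² + (7)n - 5292 = 0
Discriminant: Δ = (7)² - 4(7)(-5292) = 49 + 148176 = 148225
√Δ = 385
n = [-(7) + √Δ] / (2·7) = (-7 + 385) / 14 = 378 / 14 = 27
(The negative root is discarded since n must be a positive integer.)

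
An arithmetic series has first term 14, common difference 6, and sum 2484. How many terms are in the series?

Using S = n/2 × [2a + (n-1)d]
2484 = n/2 × [2(14) + (n-1)(6)]
2484 = n/2 × [28 + 6n - 6]
4968 = n × [22 + 6n]
6n² + (22)n - 4968 = 0
Discriminant: Δ = (22)² - 4(6)(-4968) = 484 + 119232 = 119716
√Δ = 346
n = [-(22) + √Δ] / (2·6) = (-22 + 346) / 12 = 324 / 12 = 27
(The negative root is discarded since n must be a positive integer.)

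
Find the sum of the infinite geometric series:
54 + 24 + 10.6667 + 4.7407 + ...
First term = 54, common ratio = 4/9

For |r| < 1, S = a / (1 - r)
S = 54 / (1 - (4/9))
S = 54 / (5/9)
S = 486/5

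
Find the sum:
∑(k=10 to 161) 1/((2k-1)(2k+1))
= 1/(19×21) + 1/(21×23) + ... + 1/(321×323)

Partial fractions: 1/((2k-1)(2k+1)) = (1/2)[1/(2k-1) - 1/(2k+1)]
The series telescopes:
= (1/2)[1/19 - 1/323]
= 8/323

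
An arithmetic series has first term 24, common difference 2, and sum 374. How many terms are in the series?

Using S = n/2 × [2a + (n-1)d]
374 = n/2 × [2(24) + (n-1)(2)]
374 = n/2 × [48 + 2n - 2]
748 = n × [46 + 2n]
2n² + (46)n - 748 = 0
Discriminant: Δ = (46)² - 4(2)(-748) = 2116 + 5984 = 8100
√Δ = 90
n = [-(46) + √Δ] / (2·2) = (-46 + 90) / 4 = 44 / 4 = 11
(The negative root is discarded since n must be a positive integer.)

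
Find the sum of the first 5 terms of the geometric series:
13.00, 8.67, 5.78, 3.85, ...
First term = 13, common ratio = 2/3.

Sₙ = a(1 - rⁿ) / (1 - r)
S_5 = 13(1 - (2/3)^5) / (1 - (2/3))
S_5 = 13(1 - (32/243)) / (1/3)
S_5 = 2743/81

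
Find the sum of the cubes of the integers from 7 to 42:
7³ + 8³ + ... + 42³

Use ∑_{k=1}^{n} k³ = [n(n+1)/2]², then subtract the first 6 terms.
∑_{k=1}^{42} k³ = [42×43/2]² = 903² = 815409
∑_{k=1}^{6} k³ = [6×7/2]² = 21² = 441
∑_{k=7}^{42} k³ = 815409 - 441 = 814968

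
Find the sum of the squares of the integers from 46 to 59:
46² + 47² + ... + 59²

Use ∑_{k=1}^{n} k² = n(n+1)(2n+1)/6, then subtract the first 45 terms.
∑_{k=1}^{59} k² = 59×60×119/6 = 70210
∑_{k=1}^{45} k² = 45×46×91/6 = 31395
∑_{k=46}^{59} k² = 70210 - 31395 = 38815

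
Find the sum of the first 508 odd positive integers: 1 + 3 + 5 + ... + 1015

Sum of first n odd numbers = n²
= 508²
= 258064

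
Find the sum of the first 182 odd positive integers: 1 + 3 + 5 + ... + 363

Sum of first n odd numbers = n²
= 182²
= 33124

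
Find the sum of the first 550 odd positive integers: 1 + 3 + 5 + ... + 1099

Sum of first n odd numbers = n²
= 550²
= 302500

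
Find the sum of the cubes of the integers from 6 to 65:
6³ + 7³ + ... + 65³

Use ∑_{k=1}^{n} k³ = [n(n+1)/2]², then subtract the first 5 terms.
∑_{k=1}^{65} k³ = [65×66/2]² = 2145² = 4601025
∑_{k=1}^{5} k³ = [5×6/2]² = 15² = 225
∑_{k=6}^{65} k³ = 4601025 - 225 = 4600800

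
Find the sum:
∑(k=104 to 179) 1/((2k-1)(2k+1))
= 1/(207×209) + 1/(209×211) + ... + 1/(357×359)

Partial fractions: 1/((2k-1)(2k+1)) = (1/2)[1/(2k-1) - 1/(2k+1)]
The series telescopes:
= (1/2)[1/207 - 1/359]
= 76/74313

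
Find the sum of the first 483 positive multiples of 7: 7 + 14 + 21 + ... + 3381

Factor out 7: = 7(1 + 2 + ... + 483) = 7 × n(n+1)/2
= 7 × 483×484/2
= 7 × 116886
= 818202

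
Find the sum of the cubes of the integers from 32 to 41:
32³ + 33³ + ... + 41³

Use ∑_{k=1}^{n} k³ = [n(n+1)/2]², then subtract the first 31 terms.
∑_{k=1}^{41} k³ = [41×42/2]² = 861² = 741321
∑_{k=1}^{31} k³ = [31×32/2]² = 496² = 246016
∑_{k=32}^{41} k³ = 741321 - 246016 = 495305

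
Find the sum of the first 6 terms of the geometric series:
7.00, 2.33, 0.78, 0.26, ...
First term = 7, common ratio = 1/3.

Sₙ = a(1 - rⁿ) / (1 - r)
S_6 = 7(1 - (1/3)^6) / (1 - (1/3))
S_6 = 7(1 - (1/729)) / (2/3)
S_6 = 2548/243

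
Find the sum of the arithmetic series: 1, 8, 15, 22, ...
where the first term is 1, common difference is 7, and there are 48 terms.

Sₙ = n/2 × (first + last)
Last term = a + (n-1)d = 1 + (48-1)×7 = 330
S_48 = 48/2 × (1 + 330)
S_48 = 48/2 × 331 = 7944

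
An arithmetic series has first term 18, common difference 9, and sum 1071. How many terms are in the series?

Using S = n/2 × [2a + (n-1)d]
1071 = n/2 × [2(18) + (n-1)(9)]
1071 = n/2 × [36 + 9n - 9]
2142 = n × [27 + 9n]
9n² + (27)n - 2142 = 0
Discriminant: Δ = (27)² - 4(9)(-2142) = 729 + 77112 = 77841
√Δ = 279
n = [-(27) + √Δ] / (2·9) = (-27 + 279) / 18 = 252 / 18 = 14
(The negative root is discarded since n must be a positive integer.)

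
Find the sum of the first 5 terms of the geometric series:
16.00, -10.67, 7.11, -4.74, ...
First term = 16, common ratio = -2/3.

Sₙ = a(1 - rⁿ) / (1 - r)
S_5 = 16(1 - (-2/3)^5) / (1 - (-2/3))
S_5 = 16(1 - (-32/243)) / (5/3)
S_5 = 880/81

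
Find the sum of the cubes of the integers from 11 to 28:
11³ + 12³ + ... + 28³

Use ∑_{k=1}^{n} k³ = [n(n+1)/2]², then subtract the first 10 terms.
∑_{k=1}^{28} k³ = [28×29/2]² = 406² = 164836
∑_{k=1}^{10} k³ = [10×11/2]² = 55² = 3025
∑_{k=11}^{28} k³ = 164836 - 3025 = 161811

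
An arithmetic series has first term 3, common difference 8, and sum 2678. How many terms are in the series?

Using S = n/2 × [2a + (n-1)d]
2678 = n/2 × [2(3) + (n-1)(8)]
2678 = n/2 × [6 + 8n - 8]
5356 = n × [-2 + 8n]
8n² + (-2)n - 5356 = 0
Discriminant: Δ = (-2)² - 4(8)(-5356) = 4 + 171392 = 171396
√Δ = 414
n = [-(-2) + √Δ] / (2·8) = (2 + 414) / 16 = 416 / 16 = 26
(The negative root is discarded since n must be a positive integer.)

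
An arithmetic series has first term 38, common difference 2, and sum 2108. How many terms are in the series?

Using S = n/2 × [2a + (n-1)d]
2108 = n/2 × [2(38) + (n-1)(2)]
2108 = n/2 × [76 + 2n - 2]
4216 = n × [74 + 2n]
2n² + (74)n - 4216 = 0
Discriminant: Δ = (74)² - 4(2)(-4216) = 5476 + 33728 = 39204
√Δ = 198
n = [-(74) + √Δ] / (2·2) = (-74 + 198) / 4 = 124 / 4 = 31
(The negative root is discarded since n must be a positive integer.)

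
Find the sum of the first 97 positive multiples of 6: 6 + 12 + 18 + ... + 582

Factor out 6: = 6(1 + 2 + ... + 97) = 6 × n(n+1)/2
= 6 × 97×98/2
= 6 × 4753
= 28518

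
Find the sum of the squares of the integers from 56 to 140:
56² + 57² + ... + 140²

Use ∑_{k=1}^{n} k² = n(n+1)(2n+1)/6, then subtract the first 55 terms.
∑_{k=1}^{140} k² = 140×141×281/6 = 924490
∑_{k=1}^{55} k² = 55×56×111/6 = 56980
∑_{k=56}^{140} k² = 924490 - 56980 = 867510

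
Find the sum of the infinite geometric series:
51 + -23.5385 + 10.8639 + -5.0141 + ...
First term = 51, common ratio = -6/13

For |r| < 1, S = a / (1 - r)
S = 51 / (1 - (-6/13))
S = 51 / (19/13)
S = 663/19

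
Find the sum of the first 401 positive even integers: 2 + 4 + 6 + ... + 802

Sum of first n even numbers = n(n+1)
= 401×402
= 161202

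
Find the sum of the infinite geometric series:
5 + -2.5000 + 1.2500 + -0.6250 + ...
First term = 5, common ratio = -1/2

For |r| < 1, S = a / (1 - r)
S = 5 / (1 - (-1/2))
S = 5 / (3/2)
S = 10/3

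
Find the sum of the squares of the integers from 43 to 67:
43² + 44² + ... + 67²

Use ∑_{k=1}^{n} k² = n(n+1)(2n+1)/6, then subtract the first 42 terms.
∑_{k=1}^{67} k² = 67×68×135/6 = 102510
∑_{k=1}^{42} k² = 42×43×85/6 = 25585
∑_{k=43}^{67} k² = 102510 - 25585 = 76925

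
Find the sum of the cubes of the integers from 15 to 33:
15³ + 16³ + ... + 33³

Use ∑_{k=1}^{n} k³ = [n(n+1)/2]², then subtract the first 14 terms.
∑_{k=1}^{33} k³ = [33×34/2]² = 561² = 314721
∑_{k=1}^{14} k³ = [14×15/2]² = 105² = 11025
∑_{k=15}^{33} k³ = 314721 - 11025 = 303696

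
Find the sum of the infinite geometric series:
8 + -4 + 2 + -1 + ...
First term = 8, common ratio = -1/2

For |r| < 1, S = a / (1 - r)
S = 8 / (1 - (-1/2))
S = 8 / (3/2)
S = 16/3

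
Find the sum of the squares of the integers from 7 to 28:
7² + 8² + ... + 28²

Use ∑_{k=1}^{n} k² = n(n+1)(2n+1)/6, then subtract the first 6 terms.
∑_{k=1}^{28} k² = 28×29×57/6 = 7714
∑_{k=1}^{6} k² = 6×7×13/6 = 91
∑_{k=7}^{28} k² = 7714 - 91 = 7623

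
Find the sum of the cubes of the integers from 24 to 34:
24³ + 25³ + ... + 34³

Use ∑_{k=1}^{n} k³ = [n(n+1)/2]², then subtract the first 23 terms.
∑_{k=1}^{34} k³ = [34×35/2]² = 595² = 354025
∑_{k=1}^{23} k³ = [23×24/2]² = 276² = 76176
∑_{k=24}^{34} k³ = 354025 - 76176 = 277849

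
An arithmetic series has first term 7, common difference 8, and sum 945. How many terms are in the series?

Using S = n/2 × [2a + (n-1)d]
945 = n/2 × [2(7) + (n-1)(8)]
945 = n/2 × [14 + 8n - 8]
1890 = n × [6 + 8n]
8n² + (6)n - 1890 = 0
Discriminant: Δ = (6)² - 4(8)(-1890) = 36 + 60480 = 60516
√Δ = 246
n = [-(6) + √Δ] / (2·8) = (-6 + 246) / 16 = 240 / 16 = 15
(The negative root is discarded since n must be a positive integer.)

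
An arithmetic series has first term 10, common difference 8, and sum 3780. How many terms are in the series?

Using S = n/2 × [2a + (n-1)d]
3780 = n/2 × [2(10) + (n-1)(8)]
3780 = n/2 × [20 + 8n - 8]
7560 = n × [12 + 8n]
8n² + (12)n - 7560 = 0
Discriminant: Δ = (12)² - 4(8)(-7560) = 144 + 241920 = 242064
√Δ = 492
n = [-(12) + √Δ] / (2·8) = (-12 + 492) / 16 = 480 / 16 = 30
(The negative root is discarded since n must be a positive integer.)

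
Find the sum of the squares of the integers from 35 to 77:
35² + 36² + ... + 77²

Use ∑_{k=1}^{n} k² = n(n+1)(2n+1)/6, then subtract the first 34 terms.
∑_{k=1}^{77} k² = 77×78×155/6 = 155155
∑_{k=1}^{34} k² = 34×35×69/6 = 13685
∑_{k=35}^{77} k² = 155155 - 13685 = 141470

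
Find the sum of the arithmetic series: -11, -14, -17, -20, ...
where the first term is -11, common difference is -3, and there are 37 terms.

Sₙ = n/2 × (first + last)
Last term = a + (n-1)d = -11 + (37-1)×(-3) = -119
S_37 = 37/2 × (-11 + (-119))
S_37 = 37/2 × (-130) = -2405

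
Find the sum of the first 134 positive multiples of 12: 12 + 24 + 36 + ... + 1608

Factor out 12: = 12(1 + 2 + ... + 134) = 12 × n(n+1)/2
= 12 × 134×135/2
= 12 × 9045
= 108540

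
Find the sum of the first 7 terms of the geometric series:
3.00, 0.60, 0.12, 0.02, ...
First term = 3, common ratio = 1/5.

Sₙ = a(1 - rⁿ) / (1 - r)
S_7 = 3(1 - (1/5)^7) / (1 - (1/5))
S_7 = 3(1 - (1/78125)) / (4/5)
S_7 = 58593/15625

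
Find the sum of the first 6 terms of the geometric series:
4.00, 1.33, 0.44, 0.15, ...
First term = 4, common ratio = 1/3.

Sₙ = a(1 - rⁿ) / (1 - r)
S_6 = 4(1 - (1/3)^6) / (1 - (1/3))
S_6 = 4(1 - (1/729)) / (2/3)
S_6 = 1456/243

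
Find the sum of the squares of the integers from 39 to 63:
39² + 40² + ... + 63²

Use ∑_{k=1}^{n} k² = n(n+1)(2n+1)/6, then subtract the first 38 terms.
∑_{k=1}^{63} k² = 63×64×127/6 = 85344
∑_{k=1}^{38} k² = 38×39×77/6 = 19019
∑_{k=39}^{63} k² = 85344 - 19019 = 66325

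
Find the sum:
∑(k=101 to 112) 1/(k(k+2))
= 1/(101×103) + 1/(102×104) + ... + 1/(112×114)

Partial fractions: 1/(k(k+2)) = (1/2)[1/k - 1/(k+2)]
Telescoping leaves the first two and last two terms:
= (1/2)[1/101 + 1/102 - 1/113 - 1/114]
= 23041/22118394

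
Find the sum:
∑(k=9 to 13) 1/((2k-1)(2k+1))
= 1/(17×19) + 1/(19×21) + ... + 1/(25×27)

Partial fractions: 1/((2k-1)(2k+1)) = (1/2)[1/(2k-1) - 1/(2k+1)]
The series telescopes:
= (1/2)[1/17 - 1/27]
= 5/459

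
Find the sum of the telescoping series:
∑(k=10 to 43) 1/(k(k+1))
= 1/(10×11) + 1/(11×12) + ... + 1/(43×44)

Partial fractions: 1/(k(k+1)) = 1/k - 1/(k+1)
The series telescopes:
= (1/10 - 1/11) + (1/11 - 1/12) + ... + (1/43 - 1/44)
= 1/10 - 1/44
= 17/220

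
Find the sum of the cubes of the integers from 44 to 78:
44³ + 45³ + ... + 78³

Use ∑_{k=1}^{n} k³ = [n(n+1)/2]², then subtract the first 43 terms.
∑_{k=1}^{78} k³ = [78×79/2]² = 3081² = 9492561
∑_{k=1}^{43} k³ = [43×44/2]² = 946² = 894916
∑_{k=44}^{78} k³ = 9492561 - 894916 = 8597645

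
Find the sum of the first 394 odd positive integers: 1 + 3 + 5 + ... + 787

Sum of first n odd numbers = n²
= 394²
= 155236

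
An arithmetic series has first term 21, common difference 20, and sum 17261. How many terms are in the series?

Using S = n/2 × [2a + (n-1)d]
17261 = n/2 × [2(21) + (n-1)(20)]
17261 = n/2 × [42 + 20n - 20]
34522 = n × [22 + 20n]
20n² + (22)n - 34522 = 0
Discriminant: Δ = (22)² - 4(20)(-34522) = 484 + 2761760 = 2762244
√Δ = 1662
n = [-(22) + √Δ] / (2·20) = (-22 + 1662) / 40 = 1640 / 40 = 41
(The negative root is discarded since n must be a positive integer.)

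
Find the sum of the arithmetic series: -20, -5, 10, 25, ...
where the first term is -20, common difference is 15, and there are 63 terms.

Sₙ = n/2 × (first + last)
Last term = a + (n-1)d = -20 + (63-1)×15 = 910
S_63 = 63/2 × (-20 + 910)
S_63 = 63/2 × 890 = 28035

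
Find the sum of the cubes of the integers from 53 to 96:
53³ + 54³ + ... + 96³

Use ∑_{k=1}^{n} k³ = [n(n+1)/2]², then subtract the first 52 terms.
∑_{k=1}^{96} k³ = [96×97/2]² = 4656² = 21678336
∑_{k=1}^{52} k³ = [52×53/2]² = 1378² = 1898884
∑_{k=53}^{96} k³ = 21678336 - 1898884 = 19779452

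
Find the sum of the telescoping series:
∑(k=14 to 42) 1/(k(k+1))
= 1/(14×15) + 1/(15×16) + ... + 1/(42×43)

Partial fractions: 1/(k(k+1)) = 1/k - 1/(k+1)
The series telescopes:
= (1/14 - 1/15) + (1/15 - 1/16) + ... + (1/42 - 1/43)
= 1/14 - 1/43
= 29/602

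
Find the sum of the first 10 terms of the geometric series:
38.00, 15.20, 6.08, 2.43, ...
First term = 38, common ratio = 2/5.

Sₙ = a(1 - rⁿ) / (1 - r)
S_10 = 38(1 - (2/5)^10) / (1 - (2/5))
S_10 = 38(1 - (1024/9765625)) / (3/5)
S_10 = 123684946/1953125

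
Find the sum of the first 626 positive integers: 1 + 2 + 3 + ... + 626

Formula: ∑k = n(n+1)/2
= 626×627/2
= 392502/2
= 196251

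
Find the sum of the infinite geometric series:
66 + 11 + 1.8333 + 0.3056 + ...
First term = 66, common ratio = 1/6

For |r| < 1, S = a / (1 - r)
S = 66 / (1 - (1/6))
S = 66 / (5/6)
S = 396/5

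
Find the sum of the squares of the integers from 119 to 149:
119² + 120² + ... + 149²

Use ∑_{k=1}^{n} k² = n(n+1)(2n+1)/6, then subtract the first 118 terms.
∑_{k=1}^{149} k² = 149×150×299/6 = 1113775
∑_{k=1}^{118} k² = 118×119×237/6 = 554659
∑_{k=119}^{149} k² = 1113775 - 554659 = 559116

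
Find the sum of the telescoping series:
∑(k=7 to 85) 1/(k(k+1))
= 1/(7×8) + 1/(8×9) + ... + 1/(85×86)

Partial fractions: 1/(k(k+1)) = 1/k - 1/(k+1)
The series telescopes:
= (1/7 - 1/8) + (1/8 - 1/9) + ... + (1/85 - 1/86)
= 1/7 - 1/86
= 79/602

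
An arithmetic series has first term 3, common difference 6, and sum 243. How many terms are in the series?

Using S = n/2 × [2a + (n-1)d]
243 = n/2 × [2(3) + (n-1)(6)]
243 = n/2 × [6 + 6n - 6]
486 = n × [0 + 6n]
6n² + (0)n - 486 = 0
Discriminant: Δ = (0)² - 4(6)(-486) = 0 + 11664 = 11664
√Δ = 108
n = [-(0) + √Δ] / (2·6) = (0 + 108) / 12 = 108 / 12 = 9
(The negative root is discarded since n must be a positive integer.)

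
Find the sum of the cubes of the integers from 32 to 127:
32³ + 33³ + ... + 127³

Use ∑_{k=1}^{n} k³ = [n(n+1)/2]², then subtract the first 31 terms.
∑_{k=1}^{127} k³ = [127×128/2]² = 8128² = 66064384
∑_{k=1}^{31} k³ = [31×32/2]² = 496² = 246016
∑_{k=32}^{127} k³ = 66064384 - 246016 = 65818368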